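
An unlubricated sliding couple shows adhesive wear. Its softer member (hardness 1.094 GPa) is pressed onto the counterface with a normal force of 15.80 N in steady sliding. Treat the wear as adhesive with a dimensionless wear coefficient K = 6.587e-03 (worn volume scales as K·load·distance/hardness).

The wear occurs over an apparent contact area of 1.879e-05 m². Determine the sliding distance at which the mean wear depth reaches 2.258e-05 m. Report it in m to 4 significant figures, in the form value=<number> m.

value=4.460 m

Intermediates are shown rounded. All working math keeps exact precision, and a single final rounding: four significant digits.
Convert: Hardness H = 1.094 GPa = 1.094e+09 Pa.
In SI base units, W = 15.80 N, H = 1.094e+09 Pa, K = 6.587e-03.
Limit volume V_lim = h_lim·A = 2.258e-05 · 1.879e-05 = 4.243e-10 m³.
Sliding life L = V_lim·H/(K·W) = 4.243e-10 · 1.094e+09 / (6.587e-03 · 15.80) = 4.460 m.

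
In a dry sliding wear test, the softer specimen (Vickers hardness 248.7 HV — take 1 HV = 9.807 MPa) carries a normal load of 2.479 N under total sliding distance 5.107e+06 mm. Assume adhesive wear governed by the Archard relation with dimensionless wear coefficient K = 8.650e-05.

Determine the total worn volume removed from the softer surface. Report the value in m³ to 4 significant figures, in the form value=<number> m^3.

Each operation maintains full precision; the intermediates are shown rounded, and one last rounding: 4 significant digits.
Convert: The distance L = 5.107e+06 mm = 5107 m.
Convert: Hardness H = 248.7 HV × 9.807 MPa/HV = 2439 MPa = 2.439e+09 Pa.
In SI base units, W = 2.479 N, H = 2.439e+09 Pa, K = 8.650e-05.
Worn volume V = K·W·L/H = 8.650e-05 · 2.479 · 5107 / 2.439e+09 = 4.490e-10 m³.

value=4.490e-10 m^3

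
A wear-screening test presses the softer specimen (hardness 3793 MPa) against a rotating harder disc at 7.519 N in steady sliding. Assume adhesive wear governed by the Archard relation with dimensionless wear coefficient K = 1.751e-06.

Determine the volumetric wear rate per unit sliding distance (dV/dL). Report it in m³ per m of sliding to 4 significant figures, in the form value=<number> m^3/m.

Every step keeps full precision — the intermediates are shown rounded; one last rounding: 4 significant figures.
Hardness H = 3793 MPa = 3.793e+09 Pa.
Restated in SI base units: W = 7.519 N, H = 3.793e+09 Pa, K = 1.751e-06.
The wear rate dV/dL = K·W/H — distance-free: 1.751e-06 · 7.519 / 3.793e+09 = 3.471e-15 m³/m.

value=3.471e-15 m^3/m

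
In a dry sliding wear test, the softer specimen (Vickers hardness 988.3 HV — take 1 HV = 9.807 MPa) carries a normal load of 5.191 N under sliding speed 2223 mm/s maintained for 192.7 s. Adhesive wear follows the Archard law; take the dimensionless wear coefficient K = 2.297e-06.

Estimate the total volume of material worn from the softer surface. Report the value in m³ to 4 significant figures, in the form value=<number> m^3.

value=5.270e-13 m^3

The intermediates are displayed rounded; the computation runs at full float precision, and rounded just once to four significant digits.
Convert: Sliding speed v = 2223 mm/s = 2.223 m/s. Total distance L = v·t = 2.223 m/s × 192.7 s = 428.4 m.
Convert: Hardness H = 988.3 HV × 9.807 MPa/HV = 9692 MPa = 9.692e+09 Pa.
Restated in SI base units: W = 5.191 N, H = 9.692e+09 Pa, K = 2.297e-06.
The Archard volume V = K·W·L/H = 2.297e-06 · 5.191 · 428.4 / 9.692e+09 = 5.270e-13 m³.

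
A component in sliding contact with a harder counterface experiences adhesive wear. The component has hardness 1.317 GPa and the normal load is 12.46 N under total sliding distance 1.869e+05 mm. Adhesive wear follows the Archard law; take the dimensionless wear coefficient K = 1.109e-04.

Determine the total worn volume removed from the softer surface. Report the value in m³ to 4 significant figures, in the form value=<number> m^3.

All working math runs at exact precision; intermediate values are printed rounded — rounded just once, at four significant digits.
Convert: Total distance L = 1.869e+05 mm = 186.9 m.
Convert: Hardness H = 1.317 GPa = 1.317e+09 Pa.
In SI base units, W = 12.46 N, H = 1.317e+09 Pa, K = 1.109e-04.
By Archard's law, V = K·W·L/H = 1.109e-04 · 12.46 · 186.9 / 1.317e+09 = 1.961e-10 m³.

value=1.961e-10 m^3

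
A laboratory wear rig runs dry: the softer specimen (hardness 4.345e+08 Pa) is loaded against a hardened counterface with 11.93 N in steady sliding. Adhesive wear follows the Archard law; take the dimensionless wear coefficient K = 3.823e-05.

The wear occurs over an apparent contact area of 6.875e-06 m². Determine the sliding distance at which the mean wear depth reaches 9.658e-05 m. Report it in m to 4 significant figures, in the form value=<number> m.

value=632.6 m

Printed values are rounded, and all working math maintains full precision; a single final rounding to 4 significant figures.
As SI base values: W = 11.93 N, H = 4.345e+08 Pa, K = 3.823e-05.
Limit volume V_lim = h_lim·A = 9.658e-05 · 6.875e-06 = 6.640e-10 m³.
Sliding life L = V_lim·H/(K·W) = 6.640e-10 · 4.345e+08 / (3.823e-05 · 11.93) = 632.6 m.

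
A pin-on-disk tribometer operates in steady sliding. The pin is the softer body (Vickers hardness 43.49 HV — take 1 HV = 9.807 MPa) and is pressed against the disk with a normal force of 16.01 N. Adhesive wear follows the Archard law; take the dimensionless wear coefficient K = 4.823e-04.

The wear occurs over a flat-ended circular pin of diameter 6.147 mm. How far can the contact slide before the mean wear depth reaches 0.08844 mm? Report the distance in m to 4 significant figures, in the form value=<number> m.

Every step carries exact precision. The intermediates are displayed rounded; one final rounding, at four significant figures.
Convert: Hardness H = 43.49 HV × 9.807 MPa/HV = 426.5 MPa = 4.265e+08 Pa.
Convert: Pin diameter d = 6.147 mm = 0.006147 m. Contact area A = π·d²/4 = π·(0.006147 m)²/4 = 2.968e-05 m².
Convert: Depth limit h_lim = 0.08844 mm = 8.844e-05 m.
Working in SI base units: W = 16.01 N, H = 4.265e+08 Pa, K = 4.823e-04.
Wearable volume V_lim = h_lim·A = 8.844e-05 · 2.968e-05 = 2.625e-09 m³.
So the life L = V_lim·H/(K·W) = 2.625e-09 · 4.265e+08 / (4.823e-04 · 16.01) = 145.0 m.

value=145.0 m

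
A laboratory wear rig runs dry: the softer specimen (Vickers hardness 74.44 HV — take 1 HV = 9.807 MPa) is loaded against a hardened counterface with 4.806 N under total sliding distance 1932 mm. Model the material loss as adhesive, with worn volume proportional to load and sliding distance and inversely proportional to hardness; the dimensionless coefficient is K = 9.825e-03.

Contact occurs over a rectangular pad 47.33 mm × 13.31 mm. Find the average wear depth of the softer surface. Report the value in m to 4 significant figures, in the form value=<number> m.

Each operation runs at full precision. Intermediate values are displayed rounded. Rounded once at the end to four significant digits.
Convert: Distance L = 1932 mm = 1.932 m.
Convert: Hardness H = 74.44 HV × 9.807 MPa/HV = 730.0 MPa = 7.300e+08 Pa.
Convert: Pad sides 47.33 mm × 13.31 mm = 0.04733 m × 0.01331 m. Contact area A = 0.04733 m × 0.01331 m = 6.300e-04 m².
SI base units throughout: W = 4.806 N, H = 7.300e+08 Pa, K = 9.825e-03.
By Archard's law, V = K·W·L/H = 9.825e-03 · 4.806 · 1.932 / 7.300e+08 = 1.250e-10 m³.
Mean wear depth h = V/A = 1.250e-10 / 6.300e-04 = 1.984e-07 m.

value=1.984e-07 m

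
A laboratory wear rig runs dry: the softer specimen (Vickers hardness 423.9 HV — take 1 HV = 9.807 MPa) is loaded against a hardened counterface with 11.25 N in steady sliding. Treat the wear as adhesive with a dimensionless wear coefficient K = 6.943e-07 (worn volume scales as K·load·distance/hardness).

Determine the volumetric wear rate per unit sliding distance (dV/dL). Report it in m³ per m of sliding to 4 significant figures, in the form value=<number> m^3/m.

Every step maintains exact precision; intermediates are printed rounded; rounded just once to 4 significant digits.
Hardness H = 423.9 HV × 9.807 MPa/HV = 4157 MPa = 4.157e+09 Pa.
Restated in SI base units: W = 11.25 N, H = 4.157e+09 Pa, K = 6.943e-07.
Sliding wear rate dV/dL = K·W/H (independent of L): 6.943e-07 · 11.25 / 4.157e+09 = 1.879e-15 m³/m.

value=1.879e-15 m^3/m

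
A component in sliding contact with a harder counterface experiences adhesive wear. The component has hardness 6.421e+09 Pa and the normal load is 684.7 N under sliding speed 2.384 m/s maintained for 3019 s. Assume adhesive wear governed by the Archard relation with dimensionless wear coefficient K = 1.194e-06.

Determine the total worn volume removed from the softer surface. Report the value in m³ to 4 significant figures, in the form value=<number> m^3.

value=9.164e-10 m^3

The computation carries exact precision — printed values are rounded; a single final rounding: four significant figures.
The distance L = v·t = 2.384 m/s × 3019 s = 7197 m.
In SI base units, W = 684.7 N, H = 6.421e+09 Pa, K = 1.194e-06.
By Archard's law, V = K·W·L/H = 1.194e-06 · 684.7 · 7197 / 6.421e+09 = 9.164e-10 m³.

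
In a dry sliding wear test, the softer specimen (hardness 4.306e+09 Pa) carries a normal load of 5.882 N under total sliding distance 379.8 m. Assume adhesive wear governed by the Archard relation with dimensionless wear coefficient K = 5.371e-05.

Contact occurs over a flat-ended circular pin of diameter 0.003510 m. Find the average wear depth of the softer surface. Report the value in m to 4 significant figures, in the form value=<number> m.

Every step maintains full precision — the intermediates are displayed rounded, and rounded just once: four significant digits.
Convert: Contact area A = π·d²/4 = π·(0.003510 m)²/4 = 9.676e-06 m².
Working in SI base units: W = 5.882 N, H = 4.306e+09 Pa, K = 5.371e-05.
Wear volume V = K·W·L/H = 5.371e-05 · 5.882 · 379.8 / 4.306e+09 = 2.787e-11 m³.
Depth h = V/A = 2.787e-11 / 9.676e-06 = 2.880e-06 m.

value=2.880e-06 m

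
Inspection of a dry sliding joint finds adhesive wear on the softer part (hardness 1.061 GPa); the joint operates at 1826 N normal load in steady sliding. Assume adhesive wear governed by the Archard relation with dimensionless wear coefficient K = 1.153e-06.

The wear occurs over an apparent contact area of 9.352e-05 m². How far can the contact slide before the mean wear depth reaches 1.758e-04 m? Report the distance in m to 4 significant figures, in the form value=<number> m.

The intermediates are displayed rounded, and the computation holds full precision. Rounded once at the end to four significant figures.
Hardness H = 1.061 GPa = 1.061e+09 Pa.
Collected in SI base units: W = 1826 N, H = 1.061e+09 Pa, K = 1.153e-06.
Wearable volume V_lim = h_lim·A = 1.758e-04 · 9.352e-05 = 1.644e-08 m³.
Sliding life L = V_lim·H/(K·W) = 1.644e-08 · 1.061e+09 / (1.153e-06 · 1826) = 8285 m.

value=8285 m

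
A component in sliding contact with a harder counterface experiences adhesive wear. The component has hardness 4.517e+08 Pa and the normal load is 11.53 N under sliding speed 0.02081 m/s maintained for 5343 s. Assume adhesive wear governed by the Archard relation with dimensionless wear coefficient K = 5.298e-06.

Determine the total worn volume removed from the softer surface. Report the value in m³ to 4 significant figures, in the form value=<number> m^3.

value=1.504e-11 m^3

The computation holds exact precision. Intermediate values are displayed rounded, and one last rounding, at four significant figures.
Convert: Sliding distance L = v·t = 0.02081 m/s × 5343 s = 111.2 m.
In SI base units, W = 11.53 N, H = 4.517e+08 Pa, K = 5.298e-06.
The Archard volume V = K·W·L/H = 5.298e-06 · 11.53 · 111.2 / 4.517e+08 = 1.504e-11 m³.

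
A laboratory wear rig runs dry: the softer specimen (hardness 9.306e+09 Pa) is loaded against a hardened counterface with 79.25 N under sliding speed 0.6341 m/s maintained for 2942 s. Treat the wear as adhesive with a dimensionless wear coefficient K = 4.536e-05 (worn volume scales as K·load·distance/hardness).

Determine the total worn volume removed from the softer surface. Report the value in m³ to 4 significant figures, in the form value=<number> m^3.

Intermediates appear rounded; each operation keeps full precision, and a single final rounding to 4 significant figures.
Convert: The distance L = v·t = 0.6341 m/s × 2942 s = 1866 m.
Working in SI base units: W = 79.25 N, H = 9.306e+09 Pa, K = 4.536e-05.
Archard volume V = K·W·L/H = 4.536e-05 · 79.25 · 1866 / 9.306e+09 = 7.206e-10 m³.

value=7.206e-10 m^3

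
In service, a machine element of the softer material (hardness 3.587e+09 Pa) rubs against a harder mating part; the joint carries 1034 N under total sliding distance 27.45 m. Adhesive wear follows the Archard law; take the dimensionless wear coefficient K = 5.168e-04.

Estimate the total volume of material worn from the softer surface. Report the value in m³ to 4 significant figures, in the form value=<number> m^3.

value=4.089e-09 m^3

Intermediates are printed rounded — the algebra carries exact precision; one last rounding to four significant digits.
Restated in SI base units: W = 1034 N, H = 3.587e+09 Pa, K = 5.168e-04.
Apply Archard: V = K·W·L/H = 5.168e-04 · 1034 · 27.45 / 3.587e+09 = 4.089e-09 m³.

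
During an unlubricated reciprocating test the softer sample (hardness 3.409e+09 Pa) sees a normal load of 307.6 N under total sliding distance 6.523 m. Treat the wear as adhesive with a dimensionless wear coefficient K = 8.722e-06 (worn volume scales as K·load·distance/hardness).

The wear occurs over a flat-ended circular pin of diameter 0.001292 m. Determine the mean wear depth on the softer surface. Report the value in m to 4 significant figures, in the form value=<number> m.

value=3.916e-06 m

Intermediates are shown rounded — each operation maintains full precision — one final rounding, at four significant figures.
Contact area A = π·d²/4 = π·(0.001292 m)²/4 = 1.311e-06 m².
Working in SI base units: W = 307.6 N, H = 3.409e+09 Pa, K = 8.722e-06.
Archard volume V = K·W·L/H = 8.722e-06 · 307.6 · 6.523 / 3.409e+09 = 5.134e-12 m³.
Mean depth h = V/A = 5.134e-12 / 1.311e-06 = 3.916e-06 m.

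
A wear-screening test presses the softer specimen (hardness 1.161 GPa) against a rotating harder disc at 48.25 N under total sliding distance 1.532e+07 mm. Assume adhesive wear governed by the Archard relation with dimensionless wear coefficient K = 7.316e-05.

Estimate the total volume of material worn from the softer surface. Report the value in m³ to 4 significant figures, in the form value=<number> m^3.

value=4.658e-08 m^3

The algebra holds full precision — displayed values are rounded; a lone final rounding, at 4 significant digits.
Convert: Distance L = 1.532e+07 mm = 1.532e+04 m.
Convert: Hardness H = 1.161 GPa = 1.161e+09 Pa.
Collected in SI base units: W = 48.25 N, H = 1.161e+09 Pa, K = 7.316e-05.
Apply Archard: V = K·W·L/H = 7.316e-05 · 48.25 · 1.532e+04 / 1.161e+09 = 4.658e-08 m³.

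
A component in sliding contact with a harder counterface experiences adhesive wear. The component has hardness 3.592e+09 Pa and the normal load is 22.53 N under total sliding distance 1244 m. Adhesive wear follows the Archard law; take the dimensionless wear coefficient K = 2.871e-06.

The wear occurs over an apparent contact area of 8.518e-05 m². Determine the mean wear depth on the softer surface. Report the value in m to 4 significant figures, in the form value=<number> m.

value=2.630e-07 m

Intermediates appear rounded. Each operation runs at full precision — rounded once at the end: four significant digits.
Expressed in SI base units: W = 22.53 N, H = 3.592e+09 Pa, K = 2.871e-06.
Archard volume V = K·W·L/H = 2.871e-06 · 22.53 · 1244 / 3.592e+09 = 2.240e-11 m³.
Depth of wear h = V/A = 2.240e-11 / 8.518e-05 = 2.630e-07 m.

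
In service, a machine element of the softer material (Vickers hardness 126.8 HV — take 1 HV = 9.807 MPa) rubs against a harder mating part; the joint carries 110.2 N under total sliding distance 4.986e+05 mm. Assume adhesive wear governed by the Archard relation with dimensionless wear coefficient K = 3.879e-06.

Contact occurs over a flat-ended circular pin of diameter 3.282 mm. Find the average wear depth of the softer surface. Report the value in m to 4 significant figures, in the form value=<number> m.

value=2.026e-05 m

The intermediates are printed rounded — all working math keeps full precision; a single final rounding: four significant digits.
Distance L = 4.986e+05 mm = 498.6 m.
Hardness H = 126.8 HV × 9.807 MPa/HV = 1244 MPa = 1.244e+09 Pa.
Pin diameter d = 3.282 mm = 0.003282 m. Contact area A = π·d²/4 = π·(0.003282 m)²/4 = 8.460e-06 m².
Collected in SI base units: W = 110.2 N, H = 1.244e+09 Pa, K = 3.879e-06.
Archard relation: V = K·W·L/H = 3.879e-06 · 110.2 · 498.6 / 1.244e+09 = 1.714e-10 m³.
Mean depth h = V/A = 1.714e-10 / 8.460e-06 = 2.026e-05 m.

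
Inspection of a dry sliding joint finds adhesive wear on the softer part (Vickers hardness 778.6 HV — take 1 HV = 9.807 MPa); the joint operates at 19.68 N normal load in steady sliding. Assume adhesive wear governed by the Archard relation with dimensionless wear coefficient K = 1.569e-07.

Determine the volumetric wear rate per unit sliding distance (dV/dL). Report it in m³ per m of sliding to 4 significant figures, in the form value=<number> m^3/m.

value=4.044e-16 m^3/m

Every step runs at exact precision; intermediates appear rounded — rounded just once to four significant digits.
Hardness H = 778.6 HV × 9.807 MPa/HV = 7636 MPa = 7.636e+09 Pa.
Restated in SI base units: W = 19.68 N, H = 7.636e+09 Pa, K = 1.569e-07.
Volumetric rate dV/dL = K·W/H — distance-free: 1.569e-07 · 19.68 / 7.636e+09 = 4.044e-16 m³/m.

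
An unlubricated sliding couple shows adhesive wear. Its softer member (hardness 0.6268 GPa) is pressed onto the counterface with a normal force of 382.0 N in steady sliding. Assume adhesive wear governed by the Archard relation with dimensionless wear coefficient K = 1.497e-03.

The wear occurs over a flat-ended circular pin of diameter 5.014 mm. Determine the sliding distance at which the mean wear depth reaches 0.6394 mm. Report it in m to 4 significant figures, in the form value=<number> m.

value=13.84 m

All arithmetic runs at exact precision. Intermediates are displayed rounded, and rounded just once to 4 significant figures.
Convert: Hardness H = 0.6268 GPa = 6.268e+08 Pa.
Convert: Pin diameter d = 5.014 mm = 0.005014 m. Contact area A = π·d²/4 = π·(0.005014 m)²/4 = 1.975e-05 m².
Convert: Depth limit h_lim = 0.6394 mm = 6.394e-04 m.
In SI base units, W = 382.0 N, H = 6.268e+08 Pa, K = 1.497e-03.
Allowed volume V_lim = h_lim·A = 6.394e-04 · 1.975e-05 = 1.262e-08 m³.
Thus life L = V_lim·H/(K·W) = 1.262e-08 · 6.268e+08 / (1.497e-03 · 382.0) = 13.84 m.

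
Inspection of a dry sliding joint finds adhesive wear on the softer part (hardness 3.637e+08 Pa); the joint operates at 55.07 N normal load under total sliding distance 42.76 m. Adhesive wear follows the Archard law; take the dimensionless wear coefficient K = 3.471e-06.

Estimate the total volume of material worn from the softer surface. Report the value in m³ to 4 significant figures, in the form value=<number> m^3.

value=2.247e-11 m^3

Intermediate values appear rounded; every step keeps exact precision; a single final rounding, at 4 significant figures.
In SI base units: W = 55.07 N, H = 3.637e+08 Pa, K = 3.471e-06.
The Archard volume V = K·W·L/H = 3.471e-06 · 55.07 · 42.76 / 3.637e+08 = 2.247e-11 m³.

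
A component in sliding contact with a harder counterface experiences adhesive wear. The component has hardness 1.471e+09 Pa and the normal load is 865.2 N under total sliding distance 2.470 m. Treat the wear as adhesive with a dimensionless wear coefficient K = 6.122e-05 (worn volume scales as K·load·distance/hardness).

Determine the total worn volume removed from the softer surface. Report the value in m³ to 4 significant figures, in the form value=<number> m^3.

value=8.894e-11 m^3

All arithmetic holds full precision, and printed values are rounded, and rounded just once: 4 significant digits.
In SI base units: W = 865.2 N, H = 1.471e+09 Pa, K = 6.122e-05.
Archard volume V = K·W·L/H = 6.122e-05 · 865.2 · 2.470 / 1.471e+09 = 8.894e-11 m³.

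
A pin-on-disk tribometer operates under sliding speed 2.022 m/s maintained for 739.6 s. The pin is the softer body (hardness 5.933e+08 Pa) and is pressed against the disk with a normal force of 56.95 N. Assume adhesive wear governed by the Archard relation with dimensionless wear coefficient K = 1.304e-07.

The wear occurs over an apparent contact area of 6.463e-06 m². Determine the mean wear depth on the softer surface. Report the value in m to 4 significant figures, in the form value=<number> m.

value=2.896e-06 m

All working math holds full float precision; displayed values are rounded; one final rounding, at 4 significant digits.
Convert: Sliding distance L = v·t = 2.022 m/s × 739.6 s = 1495 m.
Restated in SI base units: W = 56.95 N, H = 5.933e+08 Pa, K = 1.304e-07.
By Archard's law, V = K·W·L/H = 1.304e-07 · 56.95 · 1495 / 5.933e+08 = 1.872e-11 m³.
Depth of wear h = V/A = 1.872e-11 / 6.463e-06 = 2.896e-06 m.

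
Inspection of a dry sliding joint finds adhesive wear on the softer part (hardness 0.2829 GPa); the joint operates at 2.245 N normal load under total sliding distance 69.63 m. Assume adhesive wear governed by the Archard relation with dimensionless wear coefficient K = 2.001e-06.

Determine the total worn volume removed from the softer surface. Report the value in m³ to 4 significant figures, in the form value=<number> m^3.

value=1.106e-12 m^3

Every step holds full float precision; intermediate values are displayed rounded, and a lone final rounding: four significant digits.
Convert: Hardness H = 0.2829 GPa = 2.829e+08 Pa.
Restated in SI base units: W = 2.245 N, H = 2.829e+08 Pa, K = 2.001e-06.
Apply Archard: V = K·W·L/H = 2.001e-06 · 2.245 · 69.63 / 2.829e+08 = 1.106e-12 m³.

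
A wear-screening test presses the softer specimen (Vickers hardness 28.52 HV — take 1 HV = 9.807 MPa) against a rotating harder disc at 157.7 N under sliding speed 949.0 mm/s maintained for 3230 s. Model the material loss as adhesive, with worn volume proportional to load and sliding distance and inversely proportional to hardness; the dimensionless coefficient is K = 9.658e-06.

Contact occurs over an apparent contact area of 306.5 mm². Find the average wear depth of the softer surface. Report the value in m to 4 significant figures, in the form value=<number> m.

The computation keeps full precision, and the intermediates appear rounded; one last rounding: 4 significant digits.
Convert: Sliding speed v = 949.0 mm/s = 0.9490 m/s. Sliding distance L = v·t = 0.9490 m/s × 3230 s = 3065 m.
Convert: Hardness H = 28.52 HV × 9.807 MPa/HV = 279.7 MPa = 2.797e+08 Pa.
Convert: Contact area A = 306.5 mm² = 3.065e-04 m².
SI base units throughout: W = 157.7 N, H = 2.797e+08 Pa, K = 9.658e-06.
The Archard volume V = K·W·L/H = 9.658e-06 · 157.7 · 3065 / 2.797e+08 = 1.669e-08 m³.
Depth of wear h = V/A = 1.669e-08 / 3.065e-04 = 5.446e-05 m.

value=5.446e-05 m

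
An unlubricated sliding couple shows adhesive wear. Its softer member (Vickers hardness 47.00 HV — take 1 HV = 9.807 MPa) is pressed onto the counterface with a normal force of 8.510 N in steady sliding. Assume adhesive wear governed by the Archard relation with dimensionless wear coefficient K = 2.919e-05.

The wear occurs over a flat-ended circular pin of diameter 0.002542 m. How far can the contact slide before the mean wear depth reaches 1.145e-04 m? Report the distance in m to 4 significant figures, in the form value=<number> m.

value=1078 m

Intermediates are shown rounded, and the algebra runs at full float precision; one last rounding to four significant figures.
Hardness H = 47.00 HV × 9.807 MPa/HV = 460.9 MPa = 4.609e+08 Pa.
Contact area A = π·d²/4 = π·(0.002542 m)²/4 = 5.075e-06 m².
Working in SI base units: W = 8.510 N, H = 4.609e+08 Pa, K = 2.919e-05.
Wearable volume V_lim = h_lim·A = 1.145e-04 · 5.075e-06 = 5.811e-10 m³.
So the life L = V_lim·H/(K·W) = 5.811e-10 · 4.609e+08 / (2.919e-05 · 8.510) = 1078 m.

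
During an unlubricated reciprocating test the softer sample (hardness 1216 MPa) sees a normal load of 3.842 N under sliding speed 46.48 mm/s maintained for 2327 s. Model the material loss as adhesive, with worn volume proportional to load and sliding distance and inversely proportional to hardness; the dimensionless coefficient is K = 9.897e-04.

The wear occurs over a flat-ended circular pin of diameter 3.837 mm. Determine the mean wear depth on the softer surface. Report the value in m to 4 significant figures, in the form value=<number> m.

The intermediates are shown rounded, and the algebra runs at full float precision; one final rounding, at four significant digits.
Convert: Sliding speed v = 46.48 mm/s = 0.04648 m/s. Total distance L = v·t = 0.04648 m/s × 2327 s = 108.2 m.
Convert: Hardness H = 1216 MPa = 1.216e+09 Pa.
Convert: Pin diameter d = 3.837 mm = 0.003837 m. Contact area A = π·d²/4 = π·(0.003837 m)²/4 = 1.156e-05 m².
Restated in SI base units: W = 3.842 N, H = 1.216e+09 Pa, K = 9.897e-04.
Wear volume V = K·W·L/H = 9.897e-04 · 3.842 · 108.2 / 1.216e+09 = 3.382e-10 m³.
Wear depth h = V/A = 3.382e-10 / 1.156e-05 = 2.925e-05 m.

value=2.925e-05 m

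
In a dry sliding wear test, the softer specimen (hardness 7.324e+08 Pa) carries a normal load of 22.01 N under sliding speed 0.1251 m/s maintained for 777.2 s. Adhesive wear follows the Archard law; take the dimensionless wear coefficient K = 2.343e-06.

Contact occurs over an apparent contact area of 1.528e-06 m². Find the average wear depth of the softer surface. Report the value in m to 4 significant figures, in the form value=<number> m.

value=4.480e-06 m

Displayed values are rounded — the algebra keeps full float precision, and rounded once at the end to four significant digits.
Total distance L = v·t = 0.1251 m/s × 777.2 s = 97.23 m.
In SI base units: W = 22.01 N, H = 7.324e+08 Pa, K = 2.343e-06.
Apply Archard: V = K·W·L/H = 2.343e-06 · 22.01 · 97.23 / 7.324e+08 = 6.846e-12 m³.
Depth of wear h = V/A = 6.846e-12 / 1.528e-06 = 4.480e-06 m.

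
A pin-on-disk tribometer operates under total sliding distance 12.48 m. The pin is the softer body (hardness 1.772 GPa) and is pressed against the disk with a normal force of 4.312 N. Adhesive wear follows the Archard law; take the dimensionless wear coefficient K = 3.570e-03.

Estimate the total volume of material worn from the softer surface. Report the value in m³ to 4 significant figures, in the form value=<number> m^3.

value=1.084e-10 m^3

Displayed values are rounded — all arithmetic maintains exact precision — rounded once at the end, at four significant digits.
Hardness H = 1.772 GPa = 1.772e+09 Pa.
As SI base values: W = 4.312 N, H = 1.772e+09 Pa, K = 3.570e-03.
Worn volume V = K·W·L/H = 3.570e-03 · 4.312 · 12.48 / 1.772e+09 = 1.084e-10 m³.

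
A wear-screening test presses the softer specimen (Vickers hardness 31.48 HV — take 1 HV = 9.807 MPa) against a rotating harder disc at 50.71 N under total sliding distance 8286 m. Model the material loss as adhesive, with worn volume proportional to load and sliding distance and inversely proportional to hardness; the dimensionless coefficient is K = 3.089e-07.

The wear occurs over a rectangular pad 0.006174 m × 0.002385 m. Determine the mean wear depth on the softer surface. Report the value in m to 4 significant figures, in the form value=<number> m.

The intermediates are shown rounded — every step holds full float precision, and a lone final rounding to four significant digits.
Convert: Hardness H = 31.48 HV × 9.807 MPa/HV = 308.7 MPa = 3.087e+08 Pa.
Convert: Contact area A = 0.006174 m × 0.002385 m = 1.472e-05 m².
SI base units throughout: W = 50.71 N, H = 3.087e+08 Pa, K = 3.089e-07.
By Archard's law, V = K·W·L/H = 3.089e-07 · 50.71 · 8286 / 3.087e+08 = 4.204e-10 m³.
Average depth h = V/A = 4.204e-10 / 1.472e-05 = 2.855e-05 m.

value=2.855e-05 m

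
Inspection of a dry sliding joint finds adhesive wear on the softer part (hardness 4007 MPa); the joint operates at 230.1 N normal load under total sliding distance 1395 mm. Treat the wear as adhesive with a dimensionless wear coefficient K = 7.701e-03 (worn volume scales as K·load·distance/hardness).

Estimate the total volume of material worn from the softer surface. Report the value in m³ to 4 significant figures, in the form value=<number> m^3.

Intermediates are shown rounded; the algebra carries exact precision; a single final rounding: 4 significant digits.
Convert: Total distance L = 1395 mm = 1.395 m.
Convert: Hardness H = 4007 MPa = 4.007e+09 Pa.
Working in SI base units: W = 230.1 N, H = 4.007e+09 Pa, K = 7.701e-03.
Wear volume V = K·W·L/H = 7.701e-03 · 230.1 · 1.395 / 4.007e+09 = 6.169e-10 m³.

value=6.169e-10 m^3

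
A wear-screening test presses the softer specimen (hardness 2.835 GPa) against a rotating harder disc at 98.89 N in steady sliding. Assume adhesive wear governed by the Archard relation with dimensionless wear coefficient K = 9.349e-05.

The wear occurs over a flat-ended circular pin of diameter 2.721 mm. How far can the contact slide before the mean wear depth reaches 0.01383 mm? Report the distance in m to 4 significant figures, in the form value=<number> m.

The algebra maintains full precision, and the intermediates are printed rounded; rounded once at the end: 4 significant figures.
Convert: Hardness H = 2.835 GPa = 2.835e+09 Pa.
Convert: Pin diameter d = 2.721 mm = 0.002721 m. Contact area A = π·d²/4 = π·(0.002721 m)²/4 = 5.815e-06 m².
Convert: Depth limit h_lim = 0.01383 mm = 1.383e-05 m.
Working in SI base units: W = 98.89 N, H = 2.835e+09 Pa, K = 9.349e-05.
Limit volume V_lim = h_lim·A = 1.383e-05 · 5.815e-06 = 8.042e-11 m³.
Sliding life L = V_lim·H/(K·W) = 8.042e-11 · 2.835e+09 / (9.349e-05 · 98.89) = 24.66 m.

value=24.66 m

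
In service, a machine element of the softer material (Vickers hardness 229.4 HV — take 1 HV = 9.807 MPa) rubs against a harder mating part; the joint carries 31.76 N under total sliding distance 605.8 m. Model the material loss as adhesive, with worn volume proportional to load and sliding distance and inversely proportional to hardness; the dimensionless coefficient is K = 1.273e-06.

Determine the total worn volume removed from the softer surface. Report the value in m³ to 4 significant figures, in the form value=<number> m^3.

value=1.089e-11 m^3

Intermediates are displayed rounded, and the computation maintains full float precision; one last rounding: 4 significant digits.
Convert: Hardness H = 229.4 HV × 9.807 MPa/HV = 2250 MPa = 2.250e+09 Pa.
In SI base units, W = 31.76 N, H = 2.250e+09 Pa, K = 1.273e-06.
The Archard volume V = K·W·L/H = 1.273e-06 · 31.76 · 605.8 / 2.250e+09 = 1.089e-11 m³.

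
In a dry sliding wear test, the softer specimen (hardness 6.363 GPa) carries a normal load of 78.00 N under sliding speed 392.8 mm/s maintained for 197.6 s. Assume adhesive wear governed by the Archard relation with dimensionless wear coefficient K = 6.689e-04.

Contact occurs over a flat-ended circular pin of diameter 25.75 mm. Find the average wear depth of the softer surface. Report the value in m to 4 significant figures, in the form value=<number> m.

All working math holds full float precision. The intermediates are printed rounded; a lone final rounding: four significant figures.
Convert: Sliding speed v = 392.8 mm/s = 0.3928 m/s. The distance L = v·t = 0.3928 m/s × 197.6 s = 77.62 m.
Convert: Hardness H = 6.363 GPa = 6.363e+09 Pa.
Convert: Pin diameter d = 25.75 mm = 0.02575 m. Contact area A = π·d²/4 = π·(0.02575 m)²/4 = 5.208e-04 m².
As SI base values: W = 78.00 N, H = 6.363e+09 Pa, K = 6.689e-04.
Volume removed: V = K·W·L/H = 6.689e-04 · 78.00 · 77.62 / 6.363e+09 = 6.364e-10 m³.
Mean depth h = V/A = 6.364e-10 / 5.208e-04 = 1.222e-06 m.

value=1.222e-06 m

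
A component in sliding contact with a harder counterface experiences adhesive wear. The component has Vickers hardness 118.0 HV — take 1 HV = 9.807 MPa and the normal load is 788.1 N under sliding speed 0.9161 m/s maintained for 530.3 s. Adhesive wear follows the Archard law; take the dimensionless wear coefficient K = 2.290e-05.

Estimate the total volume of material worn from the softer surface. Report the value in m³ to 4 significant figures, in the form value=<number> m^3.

Printed values are rounded; each operation keeps full float precision, and rounded just once, at 4 significant figures.
Convert: Sliding distance L = v·t = 0.9161 m/s × 530.3 s = 485.8 m.
Convert: Hardness H = 118.0 HV × 9.807 MPa/HV = 1157 MPa = 1.157e+09 Pa.
In SI base units, W = 788.1 N, H = 1.157e+09 Pa, K = 2.290e-05.
Archard volume V = K·W·L/H = 2.290e-05 · 788.1 · 485.8 / 1.157e+09 = 7.576e-09 m³.

value=7.576e-09 m^3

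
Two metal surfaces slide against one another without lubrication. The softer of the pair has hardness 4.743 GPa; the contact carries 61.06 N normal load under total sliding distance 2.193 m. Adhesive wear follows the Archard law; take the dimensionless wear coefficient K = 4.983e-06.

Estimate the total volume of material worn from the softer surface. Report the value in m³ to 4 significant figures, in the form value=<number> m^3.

value=1.407e-13 m^3

The intermediates are printed rounded; every step holds exact precision; a single final rounding: four significant figures.
Convert: Hardness H = 4.743 GPa = 4.743e+09 Pa.
In SI base units, W = 61.06 N, H = 4.743e+09 Pa, K = 4.983e-06.
Archard relation: V = K·W·L/H = 4.983e-06 · 61.06 · 2.193 / 4.743e+09 = 1.407e-13 m³.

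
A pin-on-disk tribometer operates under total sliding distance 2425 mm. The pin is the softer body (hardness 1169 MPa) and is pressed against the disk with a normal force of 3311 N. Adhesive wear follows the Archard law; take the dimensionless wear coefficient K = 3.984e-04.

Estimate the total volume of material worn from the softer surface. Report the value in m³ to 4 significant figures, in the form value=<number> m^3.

value=2.736e-09 m^3

Intermediates appear rounded, and each operation runs at full float precision. Rounded just once to 4 significant digits.
Distance L = 2425 mm = 2.425 m.
Hardness H = 1169 MPa = 1.169e+09 Pa.
Expressed in SI base units: W = 3311 N, H = 1.169e+09 Pa, K = 3.984e-04.
Worn volume V = K·W·L/H = 3.984e-04 · 3311 · 2.425 / 1.169e+09 = 2.736e-09 m³.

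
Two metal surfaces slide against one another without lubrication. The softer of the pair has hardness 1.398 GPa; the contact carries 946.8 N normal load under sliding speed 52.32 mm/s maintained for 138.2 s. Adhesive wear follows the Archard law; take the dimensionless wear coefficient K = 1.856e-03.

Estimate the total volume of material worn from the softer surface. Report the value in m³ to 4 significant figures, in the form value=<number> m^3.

value=9.089e-09 m^3

Intermediate values are displayed rounded, and all arithmetic keeps full precision, and one last rounding to 4 significant figures.
Convert: Sliding speed v = 52.32 mm/s = 0.05232 m/s. Distance L = v·t = 0.05232 m/s × 138.2 s = 7.231 m.
Convert: Hardness H = 1.398 GPa = 1.398e+09 Pa.
Restated in SI base units: W = 946.8 N, H = 1.398e+09 Pa, K = 1.856e-03.
Volume removed: V = K·W·L/H = 1.856e-03 · 946.8 · 7.231 / 1.398e+09 = 9.089e-09 m³.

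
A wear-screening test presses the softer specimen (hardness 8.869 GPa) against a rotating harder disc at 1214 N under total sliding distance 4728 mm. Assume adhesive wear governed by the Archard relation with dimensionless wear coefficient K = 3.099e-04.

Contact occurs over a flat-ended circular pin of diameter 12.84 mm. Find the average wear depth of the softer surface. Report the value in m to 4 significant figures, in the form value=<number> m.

value=1.549e-06 m

All arithmetic holds exact precision, and intermediates appear rounded — a lone final rounding, at four significant figures.
Convert: Path length L = 4728 mm = 4.728 m.
Convert: Hardness H = 8.869 GPa = 8.869e+09 Pa.
Convert: Pin diameter d = 12.84 mm = 0.01284 m. Contact area A = π·d²/4 = π·(0.01284 m)²/4 = 1.295e-04 m².
In SI base units: W = 1214 N, H = 8.869e+09 Pa, K = 3.099e-04.
Apply Archard: V = K·W·L/H = 3.099e-04 · 1214 · 4.728 / 8.869e+09 = 2.006e-10 m³.
Wear depth h = V/A = 2.006e-10 / 1.295e-04 = 1.549e-06 m.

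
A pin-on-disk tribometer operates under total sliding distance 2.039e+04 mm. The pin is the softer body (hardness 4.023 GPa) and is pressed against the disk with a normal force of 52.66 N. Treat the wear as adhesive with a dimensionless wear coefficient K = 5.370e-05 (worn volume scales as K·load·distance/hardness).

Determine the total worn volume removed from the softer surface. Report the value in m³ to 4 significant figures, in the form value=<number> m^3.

The intermediates are shown rounded. Every step runs at exact precision. Rounded once at the end to four significant figures.
Sliding distance L = 2.039e+04 mm = 20.39 m.
Hardness H = 4.023 GPa = 4.023e+09 Pa.
As SI base values: W = 52.66 N, H = 4.023e+09 Pa, K = 5.370e-05.
Volume removed: V = K·W·L/H = 5.370e-05 · 52.66 · 20.39 / 4.023e+09 = 1.433e-11 m³.

value=1.433e-11 m^3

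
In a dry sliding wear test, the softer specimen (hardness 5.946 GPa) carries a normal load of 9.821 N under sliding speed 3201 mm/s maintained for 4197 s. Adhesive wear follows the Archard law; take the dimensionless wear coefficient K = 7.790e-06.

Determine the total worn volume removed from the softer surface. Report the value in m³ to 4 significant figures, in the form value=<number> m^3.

The algebra runs at exact precision. Intermediate values are shown rounded — one final rounding to 4 significant digits.
Sliding speed v = 3201 mm/s = 3.201 m/s. Distance L = v·t = 3.201 m/s × 4197 s = 1.343e+04 m.
Hardness H = 5.946 GPa = 5.946e+09 Pa.
In SI base units, W = 9.821 N, H = 5.946e+09 Pa, K = 7.790e-06.
Wear volume V = K·W·L/H = 7.790e-06 · 9.821 · 1.343e+04 / 5.946e+09 = 1.729e-10 m³.

value=1.729e-10 m^3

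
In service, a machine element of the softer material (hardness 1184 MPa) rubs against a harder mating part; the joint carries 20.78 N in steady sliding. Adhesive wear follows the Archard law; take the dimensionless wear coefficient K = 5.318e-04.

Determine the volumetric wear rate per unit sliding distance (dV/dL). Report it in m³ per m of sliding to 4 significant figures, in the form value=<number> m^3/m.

value=9.333e-12 m^3/m

Intermediate values appear rounded, and every step runs at full precision. Rounded once at the end: four significant digits.
Convert: Hardness H = 1184 MPa = 1.184e+09 Pa.
Collected in SI base units: W = 20.78 N, H = 1.184e+09 Pa, K = 5.318e-04.
Rate of wear dV/dL = K·W/H (no L dependence): 5.318e-04 · 20.78 / 1.184e+09 = 9.333e-12 m³/m.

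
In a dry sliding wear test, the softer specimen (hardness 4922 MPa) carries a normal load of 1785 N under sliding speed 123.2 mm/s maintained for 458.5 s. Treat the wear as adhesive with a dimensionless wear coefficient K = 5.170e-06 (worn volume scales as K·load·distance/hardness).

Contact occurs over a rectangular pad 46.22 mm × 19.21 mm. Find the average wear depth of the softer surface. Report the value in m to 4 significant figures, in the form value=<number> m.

value=1.193e-07 m

The intermediates are displayed rounded; every step keeps full precision — rounded once at the end to 4 significant digits.
Convert: Sliding speed v = 123.2 mm/s = 0.1232 m/s. The distance L = v·t = 0.1232 m/s × 458.5 s = 56.49 m.
Convert: Hardness H = 4922 MPa = 4.922e+09 Pa.
Convert: Pad sides 46.22 mm × 19.21 mm = 0.04622 m × 0.01921 m. Contact area A = 0.04622 m × 0.01921 m = 8.879e-04 m².
In SI base units, W = 1785 N, H = 4.922e+09 Pa, K = 5.170e-06.
Wear volume V = K·W·L/H = 5.170e-06 · 1785 · 56.49 / 4.922e+09 = 1.059e-10 m³.
Depth of wear h = V/A = 1.059e-10 / 8.879e-04 = 1.193e-07 m.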